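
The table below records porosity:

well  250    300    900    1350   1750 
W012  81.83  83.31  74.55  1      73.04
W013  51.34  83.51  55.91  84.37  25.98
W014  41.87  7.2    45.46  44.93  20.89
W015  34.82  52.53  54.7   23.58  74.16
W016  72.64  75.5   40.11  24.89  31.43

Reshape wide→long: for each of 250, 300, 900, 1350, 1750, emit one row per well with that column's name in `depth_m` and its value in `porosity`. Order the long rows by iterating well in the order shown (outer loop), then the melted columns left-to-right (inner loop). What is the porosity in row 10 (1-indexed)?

25 rows total (5 × 5). Row 10: index ⌊(10-1)/5⌋ = 1 into well → W013; (10-1) mod 5 = 4 into the melted columns → 1750.
So row 10 is (W013, 1750, 25.98); porosity = 25.98.

25.98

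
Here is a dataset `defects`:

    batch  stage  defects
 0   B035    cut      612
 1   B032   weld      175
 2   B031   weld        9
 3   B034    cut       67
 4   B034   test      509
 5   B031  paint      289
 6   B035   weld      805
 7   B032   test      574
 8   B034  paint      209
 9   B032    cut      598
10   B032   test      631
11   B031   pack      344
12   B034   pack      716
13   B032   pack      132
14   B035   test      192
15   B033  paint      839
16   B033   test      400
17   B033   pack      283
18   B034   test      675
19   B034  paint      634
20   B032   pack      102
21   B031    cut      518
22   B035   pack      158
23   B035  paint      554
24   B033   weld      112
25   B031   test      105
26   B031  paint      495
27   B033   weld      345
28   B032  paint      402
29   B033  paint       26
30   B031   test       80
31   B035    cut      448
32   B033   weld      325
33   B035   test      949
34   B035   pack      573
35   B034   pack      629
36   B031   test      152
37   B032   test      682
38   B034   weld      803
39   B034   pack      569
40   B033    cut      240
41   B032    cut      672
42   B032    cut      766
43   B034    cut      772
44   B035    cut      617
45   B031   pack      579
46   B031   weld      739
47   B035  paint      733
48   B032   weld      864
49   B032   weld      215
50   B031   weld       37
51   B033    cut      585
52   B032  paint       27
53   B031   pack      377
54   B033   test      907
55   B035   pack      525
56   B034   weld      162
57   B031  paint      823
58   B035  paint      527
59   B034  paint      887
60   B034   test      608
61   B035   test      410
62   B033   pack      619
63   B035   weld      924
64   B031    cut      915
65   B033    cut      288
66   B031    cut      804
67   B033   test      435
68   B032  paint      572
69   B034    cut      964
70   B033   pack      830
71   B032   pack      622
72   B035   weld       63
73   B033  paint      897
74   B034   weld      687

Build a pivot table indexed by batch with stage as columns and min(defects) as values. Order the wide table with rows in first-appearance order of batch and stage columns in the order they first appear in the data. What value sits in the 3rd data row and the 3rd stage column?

With rows in first-appearance order of batch, row 3 is batch=B031. stage columns in first-appearance order: cut, weld, test, paint, pack; column 3 is test.
Long rows with batch=B031, stage=test: min(105, 80, 152) = 80.

80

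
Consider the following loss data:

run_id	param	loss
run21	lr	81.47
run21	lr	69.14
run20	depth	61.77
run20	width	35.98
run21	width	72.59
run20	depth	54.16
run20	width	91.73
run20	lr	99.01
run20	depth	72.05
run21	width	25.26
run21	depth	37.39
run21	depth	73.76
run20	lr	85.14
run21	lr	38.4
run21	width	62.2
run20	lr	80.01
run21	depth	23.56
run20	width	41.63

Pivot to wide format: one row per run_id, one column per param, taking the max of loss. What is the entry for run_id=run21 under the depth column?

73.76

Rows with run_id=run21 and param=depth: loss values are 37.39, 73.76, 23.56.
max(37.39, 73.76, 23.56) = 73.76.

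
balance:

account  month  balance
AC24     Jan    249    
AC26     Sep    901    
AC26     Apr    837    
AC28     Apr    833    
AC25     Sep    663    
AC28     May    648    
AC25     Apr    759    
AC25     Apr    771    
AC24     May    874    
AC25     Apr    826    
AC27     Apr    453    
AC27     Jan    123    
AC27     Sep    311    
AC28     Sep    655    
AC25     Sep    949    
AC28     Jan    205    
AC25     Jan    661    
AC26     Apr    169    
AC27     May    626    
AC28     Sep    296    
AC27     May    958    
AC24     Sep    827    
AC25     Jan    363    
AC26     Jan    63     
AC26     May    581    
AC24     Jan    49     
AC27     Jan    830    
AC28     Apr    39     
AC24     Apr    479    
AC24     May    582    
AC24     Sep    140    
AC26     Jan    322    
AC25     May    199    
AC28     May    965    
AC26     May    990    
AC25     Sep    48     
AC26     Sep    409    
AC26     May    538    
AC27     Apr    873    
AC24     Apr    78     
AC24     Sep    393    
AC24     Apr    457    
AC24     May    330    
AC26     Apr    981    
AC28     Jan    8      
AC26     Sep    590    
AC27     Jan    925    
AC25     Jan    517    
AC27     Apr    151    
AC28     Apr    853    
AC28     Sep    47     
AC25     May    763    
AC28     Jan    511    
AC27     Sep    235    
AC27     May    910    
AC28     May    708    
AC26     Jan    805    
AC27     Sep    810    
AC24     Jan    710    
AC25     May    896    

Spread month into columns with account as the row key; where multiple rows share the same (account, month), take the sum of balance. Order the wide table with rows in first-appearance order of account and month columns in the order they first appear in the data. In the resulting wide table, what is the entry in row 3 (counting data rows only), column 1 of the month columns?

With rows in first-appearance order of account, row 3 is account=AC28. month columns in first-appearance order: Jan, Sep, Apr, May; column 1 is Jan.
Long rows with account=AC28, month=Jan: 205 + 8 + 511 = 724.

724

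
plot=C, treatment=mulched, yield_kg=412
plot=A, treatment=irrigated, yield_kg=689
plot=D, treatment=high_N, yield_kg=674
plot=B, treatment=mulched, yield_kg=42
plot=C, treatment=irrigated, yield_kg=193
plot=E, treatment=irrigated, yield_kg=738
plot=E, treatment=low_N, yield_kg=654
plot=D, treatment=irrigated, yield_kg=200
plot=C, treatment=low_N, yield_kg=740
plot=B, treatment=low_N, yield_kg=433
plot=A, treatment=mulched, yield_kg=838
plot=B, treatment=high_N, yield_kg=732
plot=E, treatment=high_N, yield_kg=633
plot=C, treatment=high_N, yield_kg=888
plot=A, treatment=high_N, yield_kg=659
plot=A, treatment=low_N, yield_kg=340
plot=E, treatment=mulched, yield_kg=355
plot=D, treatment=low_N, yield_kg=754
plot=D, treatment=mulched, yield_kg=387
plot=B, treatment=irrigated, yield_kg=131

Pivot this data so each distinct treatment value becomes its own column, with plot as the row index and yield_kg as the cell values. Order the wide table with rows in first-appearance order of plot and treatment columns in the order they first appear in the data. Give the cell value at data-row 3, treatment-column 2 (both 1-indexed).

200

With rows in first-appearance order of plot, row 3 is plot=D. treatment columns in first-appearance order: mulched, irrigated, high_N, low_N; column 2 is irrigated.
Long rows with plot=D, treatment=irrigated: yield_kg = 200.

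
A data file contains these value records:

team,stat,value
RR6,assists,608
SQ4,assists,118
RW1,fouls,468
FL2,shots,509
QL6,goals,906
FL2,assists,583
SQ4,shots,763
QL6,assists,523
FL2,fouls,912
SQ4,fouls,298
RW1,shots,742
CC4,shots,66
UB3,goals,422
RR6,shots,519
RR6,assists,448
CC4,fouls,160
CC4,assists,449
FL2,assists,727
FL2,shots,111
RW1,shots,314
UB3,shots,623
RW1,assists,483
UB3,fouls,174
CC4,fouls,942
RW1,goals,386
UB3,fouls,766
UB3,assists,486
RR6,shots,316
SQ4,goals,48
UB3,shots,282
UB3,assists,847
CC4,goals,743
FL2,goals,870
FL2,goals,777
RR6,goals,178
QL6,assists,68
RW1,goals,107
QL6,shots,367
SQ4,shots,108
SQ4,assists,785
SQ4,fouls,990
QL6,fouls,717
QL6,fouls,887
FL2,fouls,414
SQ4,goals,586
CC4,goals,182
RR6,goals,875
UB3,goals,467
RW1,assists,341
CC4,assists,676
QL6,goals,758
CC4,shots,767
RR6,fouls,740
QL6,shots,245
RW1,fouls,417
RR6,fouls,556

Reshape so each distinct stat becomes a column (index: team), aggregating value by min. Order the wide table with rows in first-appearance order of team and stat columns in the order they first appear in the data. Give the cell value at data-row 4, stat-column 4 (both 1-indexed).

With rows in first-appearance order of team, row 4 is team=FL2. stat columns in first-appearance order: assists, fouls, shots, goals; column 4 is goals.
Long rows with team=FL2, stat=goals: min(870, 777) = 777.

777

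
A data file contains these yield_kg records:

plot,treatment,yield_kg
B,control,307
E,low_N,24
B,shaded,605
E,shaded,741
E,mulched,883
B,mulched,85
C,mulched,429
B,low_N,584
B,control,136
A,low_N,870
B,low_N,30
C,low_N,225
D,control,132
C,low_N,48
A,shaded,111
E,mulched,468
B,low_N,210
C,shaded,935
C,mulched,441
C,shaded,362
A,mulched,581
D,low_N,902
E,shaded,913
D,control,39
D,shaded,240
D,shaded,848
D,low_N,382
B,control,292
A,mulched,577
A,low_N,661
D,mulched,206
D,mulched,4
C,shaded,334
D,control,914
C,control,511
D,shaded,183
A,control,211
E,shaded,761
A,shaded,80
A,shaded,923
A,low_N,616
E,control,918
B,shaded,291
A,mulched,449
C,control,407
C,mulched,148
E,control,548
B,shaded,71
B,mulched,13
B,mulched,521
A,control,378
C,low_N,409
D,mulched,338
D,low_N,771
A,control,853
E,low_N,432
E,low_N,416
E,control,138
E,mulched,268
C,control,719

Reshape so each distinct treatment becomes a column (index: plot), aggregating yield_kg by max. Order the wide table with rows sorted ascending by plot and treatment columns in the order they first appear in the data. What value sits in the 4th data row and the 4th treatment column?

338

With rows sorted ascending by plot, row 4 is plot=D. treatment columns in first-appearance order: control, low_N, shaded, mulched; column 4 is mulched.
Long rows with plot=D, treatment=mulched: max(206, 4, 338) = 338.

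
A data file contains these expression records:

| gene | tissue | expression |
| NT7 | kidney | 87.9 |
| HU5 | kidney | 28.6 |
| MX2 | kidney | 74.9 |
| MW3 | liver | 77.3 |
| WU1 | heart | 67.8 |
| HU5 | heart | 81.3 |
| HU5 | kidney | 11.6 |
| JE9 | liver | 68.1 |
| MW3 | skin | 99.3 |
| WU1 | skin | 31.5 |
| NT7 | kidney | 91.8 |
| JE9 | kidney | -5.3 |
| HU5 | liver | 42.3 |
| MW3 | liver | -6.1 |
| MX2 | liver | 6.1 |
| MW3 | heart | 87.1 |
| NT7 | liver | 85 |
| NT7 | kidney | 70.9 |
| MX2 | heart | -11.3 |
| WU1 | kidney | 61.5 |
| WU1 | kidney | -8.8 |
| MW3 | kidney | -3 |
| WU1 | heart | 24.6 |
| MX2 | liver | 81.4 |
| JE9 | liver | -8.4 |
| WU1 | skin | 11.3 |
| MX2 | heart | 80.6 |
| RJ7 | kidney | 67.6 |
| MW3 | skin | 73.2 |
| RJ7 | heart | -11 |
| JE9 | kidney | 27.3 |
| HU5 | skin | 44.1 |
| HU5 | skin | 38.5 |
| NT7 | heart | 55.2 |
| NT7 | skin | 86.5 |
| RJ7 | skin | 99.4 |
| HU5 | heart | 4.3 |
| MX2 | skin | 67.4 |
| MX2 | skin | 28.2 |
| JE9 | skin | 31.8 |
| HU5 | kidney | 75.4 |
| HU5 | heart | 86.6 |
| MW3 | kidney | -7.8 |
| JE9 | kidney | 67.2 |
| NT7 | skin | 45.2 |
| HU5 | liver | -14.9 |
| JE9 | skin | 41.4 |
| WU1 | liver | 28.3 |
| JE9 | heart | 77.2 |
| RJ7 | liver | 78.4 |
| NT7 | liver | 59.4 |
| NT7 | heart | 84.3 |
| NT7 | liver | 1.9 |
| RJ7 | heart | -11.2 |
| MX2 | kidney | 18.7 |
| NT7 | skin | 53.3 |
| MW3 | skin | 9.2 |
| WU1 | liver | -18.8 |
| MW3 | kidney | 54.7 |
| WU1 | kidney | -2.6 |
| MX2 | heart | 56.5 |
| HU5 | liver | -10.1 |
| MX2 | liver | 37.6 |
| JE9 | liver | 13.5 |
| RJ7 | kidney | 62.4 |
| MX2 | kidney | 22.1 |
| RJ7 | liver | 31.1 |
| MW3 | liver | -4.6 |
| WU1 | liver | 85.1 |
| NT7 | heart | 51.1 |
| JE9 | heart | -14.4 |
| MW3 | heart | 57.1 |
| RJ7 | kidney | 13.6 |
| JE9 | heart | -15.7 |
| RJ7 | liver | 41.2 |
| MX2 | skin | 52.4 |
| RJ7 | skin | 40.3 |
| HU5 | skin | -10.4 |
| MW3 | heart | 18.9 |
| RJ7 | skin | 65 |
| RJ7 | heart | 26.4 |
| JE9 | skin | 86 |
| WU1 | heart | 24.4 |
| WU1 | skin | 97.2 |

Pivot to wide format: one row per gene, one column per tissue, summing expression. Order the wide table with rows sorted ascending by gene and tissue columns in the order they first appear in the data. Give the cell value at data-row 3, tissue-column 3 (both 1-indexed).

With rows sorted ascending by gene, row 3 is gene=MW3. tissue columns in first-appearance order: kidney, liver, heart, skin; column 3 is heart.
Long rows with gene=MW3, tissue=heart: 87.1 + 57.1 + 18.9 = 163.1.

163.1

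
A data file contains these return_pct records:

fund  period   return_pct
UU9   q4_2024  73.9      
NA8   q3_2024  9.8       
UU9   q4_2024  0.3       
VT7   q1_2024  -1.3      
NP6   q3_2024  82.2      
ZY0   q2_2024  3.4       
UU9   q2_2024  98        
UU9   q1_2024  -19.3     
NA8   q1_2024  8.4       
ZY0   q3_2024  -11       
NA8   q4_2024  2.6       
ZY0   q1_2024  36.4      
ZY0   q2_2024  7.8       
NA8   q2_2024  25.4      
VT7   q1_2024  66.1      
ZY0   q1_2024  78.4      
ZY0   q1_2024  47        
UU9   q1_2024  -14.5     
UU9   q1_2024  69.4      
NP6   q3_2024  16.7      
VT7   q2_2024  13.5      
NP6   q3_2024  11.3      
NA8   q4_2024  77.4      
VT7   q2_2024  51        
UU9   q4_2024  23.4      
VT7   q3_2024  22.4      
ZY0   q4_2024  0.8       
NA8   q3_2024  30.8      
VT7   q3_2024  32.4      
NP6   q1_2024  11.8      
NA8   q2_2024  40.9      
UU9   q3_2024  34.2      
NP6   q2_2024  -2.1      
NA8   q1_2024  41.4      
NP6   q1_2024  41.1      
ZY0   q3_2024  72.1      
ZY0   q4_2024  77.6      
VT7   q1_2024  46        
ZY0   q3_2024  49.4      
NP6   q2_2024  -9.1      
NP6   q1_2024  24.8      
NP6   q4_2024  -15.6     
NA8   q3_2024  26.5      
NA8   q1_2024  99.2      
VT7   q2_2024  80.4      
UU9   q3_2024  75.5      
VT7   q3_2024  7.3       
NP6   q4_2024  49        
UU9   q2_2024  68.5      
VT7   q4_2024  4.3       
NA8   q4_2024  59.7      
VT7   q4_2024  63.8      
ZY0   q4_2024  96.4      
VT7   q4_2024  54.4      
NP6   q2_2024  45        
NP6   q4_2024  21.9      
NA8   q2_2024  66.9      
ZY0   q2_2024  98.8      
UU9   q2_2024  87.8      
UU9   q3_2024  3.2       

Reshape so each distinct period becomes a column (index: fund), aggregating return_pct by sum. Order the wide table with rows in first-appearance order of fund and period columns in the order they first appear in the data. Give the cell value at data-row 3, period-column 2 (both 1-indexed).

With rows in first-appearance order of fund, row 3 is fund=VT7. period columns in first-appearance order: q4_2024, q3_2024, q1_2024, q2_2024; column 2 is q3_2024.
Long rows with fund=VT7, period=q3_2024: 22.4 + 32.4 + 7.3 = 62.1.

62.1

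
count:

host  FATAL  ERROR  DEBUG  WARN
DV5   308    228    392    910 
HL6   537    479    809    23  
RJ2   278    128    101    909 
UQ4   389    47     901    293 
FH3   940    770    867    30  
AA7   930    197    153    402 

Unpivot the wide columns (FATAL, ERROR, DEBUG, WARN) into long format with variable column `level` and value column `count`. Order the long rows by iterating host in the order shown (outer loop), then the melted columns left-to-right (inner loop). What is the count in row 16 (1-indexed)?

293

24 rows total (6 × 4). Row 16: index ⌊(16-1)/4⌋ = 3 into host → UQ4; (16-1) mod 4 = 3 into the melted columns → WARN.
So row 16 is (UQ4, WARN, 293); count = 293.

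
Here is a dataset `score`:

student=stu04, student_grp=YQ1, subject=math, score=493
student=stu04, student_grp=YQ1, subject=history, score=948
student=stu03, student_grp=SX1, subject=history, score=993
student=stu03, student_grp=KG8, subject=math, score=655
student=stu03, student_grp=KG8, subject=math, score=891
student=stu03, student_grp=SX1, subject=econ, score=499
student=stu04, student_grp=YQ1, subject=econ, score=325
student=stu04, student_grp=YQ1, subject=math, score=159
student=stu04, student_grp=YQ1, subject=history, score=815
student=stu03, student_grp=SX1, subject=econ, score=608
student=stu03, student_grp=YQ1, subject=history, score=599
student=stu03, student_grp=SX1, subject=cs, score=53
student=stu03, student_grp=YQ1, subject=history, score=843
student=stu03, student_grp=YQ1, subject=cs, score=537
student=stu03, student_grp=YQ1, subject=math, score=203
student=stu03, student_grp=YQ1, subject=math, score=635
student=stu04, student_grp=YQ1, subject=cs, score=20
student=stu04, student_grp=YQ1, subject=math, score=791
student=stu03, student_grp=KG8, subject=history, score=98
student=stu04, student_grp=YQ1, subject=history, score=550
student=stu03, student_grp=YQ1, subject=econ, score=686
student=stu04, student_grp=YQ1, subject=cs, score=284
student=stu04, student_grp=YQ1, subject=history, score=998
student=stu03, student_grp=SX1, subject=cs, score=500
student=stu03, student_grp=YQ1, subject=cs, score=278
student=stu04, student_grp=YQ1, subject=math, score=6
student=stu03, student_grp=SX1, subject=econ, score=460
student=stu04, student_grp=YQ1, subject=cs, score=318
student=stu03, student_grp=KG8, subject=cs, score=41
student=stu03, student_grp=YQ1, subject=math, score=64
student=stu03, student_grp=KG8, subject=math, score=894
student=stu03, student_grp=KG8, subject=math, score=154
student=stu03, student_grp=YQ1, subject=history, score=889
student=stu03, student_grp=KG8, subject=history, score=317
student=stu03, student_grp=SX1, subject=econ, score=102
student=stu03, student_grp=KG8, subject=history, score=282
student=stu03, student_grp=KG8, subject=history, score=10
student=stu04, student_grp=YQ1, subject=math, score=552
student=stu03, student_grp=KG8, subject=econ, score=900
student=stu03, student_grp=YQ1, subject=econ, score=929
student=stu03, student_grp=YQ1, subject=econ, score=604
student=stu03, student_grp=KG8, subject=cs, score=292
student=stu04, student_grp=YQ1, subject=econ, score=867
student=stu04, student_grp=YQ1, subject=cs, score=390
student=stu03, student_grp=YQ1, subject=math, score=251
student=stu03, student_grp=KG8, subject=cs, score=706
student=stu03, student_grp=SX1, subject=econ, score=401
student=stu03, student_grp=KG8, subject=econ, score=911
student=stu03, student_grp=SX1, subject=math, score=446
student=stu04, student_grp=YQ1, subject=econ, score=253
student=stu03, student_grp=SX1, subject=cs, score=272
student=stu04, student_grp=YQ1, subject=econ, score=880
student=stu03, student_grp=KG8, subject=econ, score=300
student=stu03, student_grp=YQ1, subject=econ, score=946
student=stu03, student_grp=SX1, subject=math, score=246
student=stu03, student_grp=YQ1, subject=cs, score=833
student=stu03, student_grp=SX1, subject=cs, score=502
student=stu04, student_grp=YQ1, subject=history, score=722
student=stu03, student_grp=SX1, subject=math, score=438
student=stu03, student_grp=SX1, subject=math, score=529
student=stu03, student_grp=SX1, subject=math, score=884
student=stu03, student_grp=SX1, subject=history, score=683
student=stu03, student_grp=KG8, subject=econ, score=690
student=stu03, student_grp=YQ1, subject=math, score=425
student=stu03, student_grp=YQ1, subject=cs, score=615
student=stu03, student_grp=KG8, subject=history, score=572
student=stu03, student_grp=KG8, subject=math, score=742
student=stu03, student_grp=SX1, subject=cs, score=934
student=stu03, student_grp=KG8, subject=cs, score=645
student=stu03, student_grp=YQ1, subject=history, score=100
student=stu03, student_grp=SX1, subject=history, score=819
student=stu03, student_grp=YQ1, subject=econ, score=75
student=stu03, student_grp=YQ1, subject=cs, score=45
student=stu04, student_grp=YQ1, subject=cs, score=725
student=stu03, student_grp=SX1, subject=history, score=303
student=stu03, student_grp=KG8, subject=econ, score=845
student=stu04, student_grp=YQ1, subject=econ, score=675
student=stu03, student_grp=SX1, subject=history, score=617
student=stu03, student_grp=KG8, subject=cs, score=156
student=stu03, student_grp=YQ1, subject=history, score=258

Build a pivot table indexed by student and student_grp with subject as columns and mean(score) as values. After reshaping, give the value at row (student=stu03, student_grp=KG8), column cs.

368

Rows with student=stu03, student_grp=KG8 and subject=cs: score values are 41, 292, 706, 645, 156.
(41 + 292 + 706 + 645 + 156) / 5 = 368.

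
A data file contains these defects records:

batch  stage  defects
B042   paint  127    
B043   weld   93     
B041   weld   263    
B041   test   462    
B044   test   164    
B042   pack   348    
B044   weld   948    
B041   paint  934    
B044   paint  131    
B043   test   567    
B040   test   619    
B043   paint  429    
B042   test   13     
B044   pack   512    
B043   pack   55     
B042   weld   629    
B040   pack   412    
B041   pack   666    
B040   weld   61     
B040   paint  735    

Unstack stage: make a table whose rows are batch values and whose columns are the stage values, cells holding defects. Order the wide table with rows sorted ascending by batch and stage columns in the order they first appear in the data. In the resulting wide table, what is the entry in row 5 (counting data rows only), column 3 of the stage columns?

164

With rows sorted ascending by batch, row 5 is batch=B044. stage columns in first-appearance order: paint, weld, test, pack; column 3 is test.
Long rows with batch=B044, stage=test: defects = 164.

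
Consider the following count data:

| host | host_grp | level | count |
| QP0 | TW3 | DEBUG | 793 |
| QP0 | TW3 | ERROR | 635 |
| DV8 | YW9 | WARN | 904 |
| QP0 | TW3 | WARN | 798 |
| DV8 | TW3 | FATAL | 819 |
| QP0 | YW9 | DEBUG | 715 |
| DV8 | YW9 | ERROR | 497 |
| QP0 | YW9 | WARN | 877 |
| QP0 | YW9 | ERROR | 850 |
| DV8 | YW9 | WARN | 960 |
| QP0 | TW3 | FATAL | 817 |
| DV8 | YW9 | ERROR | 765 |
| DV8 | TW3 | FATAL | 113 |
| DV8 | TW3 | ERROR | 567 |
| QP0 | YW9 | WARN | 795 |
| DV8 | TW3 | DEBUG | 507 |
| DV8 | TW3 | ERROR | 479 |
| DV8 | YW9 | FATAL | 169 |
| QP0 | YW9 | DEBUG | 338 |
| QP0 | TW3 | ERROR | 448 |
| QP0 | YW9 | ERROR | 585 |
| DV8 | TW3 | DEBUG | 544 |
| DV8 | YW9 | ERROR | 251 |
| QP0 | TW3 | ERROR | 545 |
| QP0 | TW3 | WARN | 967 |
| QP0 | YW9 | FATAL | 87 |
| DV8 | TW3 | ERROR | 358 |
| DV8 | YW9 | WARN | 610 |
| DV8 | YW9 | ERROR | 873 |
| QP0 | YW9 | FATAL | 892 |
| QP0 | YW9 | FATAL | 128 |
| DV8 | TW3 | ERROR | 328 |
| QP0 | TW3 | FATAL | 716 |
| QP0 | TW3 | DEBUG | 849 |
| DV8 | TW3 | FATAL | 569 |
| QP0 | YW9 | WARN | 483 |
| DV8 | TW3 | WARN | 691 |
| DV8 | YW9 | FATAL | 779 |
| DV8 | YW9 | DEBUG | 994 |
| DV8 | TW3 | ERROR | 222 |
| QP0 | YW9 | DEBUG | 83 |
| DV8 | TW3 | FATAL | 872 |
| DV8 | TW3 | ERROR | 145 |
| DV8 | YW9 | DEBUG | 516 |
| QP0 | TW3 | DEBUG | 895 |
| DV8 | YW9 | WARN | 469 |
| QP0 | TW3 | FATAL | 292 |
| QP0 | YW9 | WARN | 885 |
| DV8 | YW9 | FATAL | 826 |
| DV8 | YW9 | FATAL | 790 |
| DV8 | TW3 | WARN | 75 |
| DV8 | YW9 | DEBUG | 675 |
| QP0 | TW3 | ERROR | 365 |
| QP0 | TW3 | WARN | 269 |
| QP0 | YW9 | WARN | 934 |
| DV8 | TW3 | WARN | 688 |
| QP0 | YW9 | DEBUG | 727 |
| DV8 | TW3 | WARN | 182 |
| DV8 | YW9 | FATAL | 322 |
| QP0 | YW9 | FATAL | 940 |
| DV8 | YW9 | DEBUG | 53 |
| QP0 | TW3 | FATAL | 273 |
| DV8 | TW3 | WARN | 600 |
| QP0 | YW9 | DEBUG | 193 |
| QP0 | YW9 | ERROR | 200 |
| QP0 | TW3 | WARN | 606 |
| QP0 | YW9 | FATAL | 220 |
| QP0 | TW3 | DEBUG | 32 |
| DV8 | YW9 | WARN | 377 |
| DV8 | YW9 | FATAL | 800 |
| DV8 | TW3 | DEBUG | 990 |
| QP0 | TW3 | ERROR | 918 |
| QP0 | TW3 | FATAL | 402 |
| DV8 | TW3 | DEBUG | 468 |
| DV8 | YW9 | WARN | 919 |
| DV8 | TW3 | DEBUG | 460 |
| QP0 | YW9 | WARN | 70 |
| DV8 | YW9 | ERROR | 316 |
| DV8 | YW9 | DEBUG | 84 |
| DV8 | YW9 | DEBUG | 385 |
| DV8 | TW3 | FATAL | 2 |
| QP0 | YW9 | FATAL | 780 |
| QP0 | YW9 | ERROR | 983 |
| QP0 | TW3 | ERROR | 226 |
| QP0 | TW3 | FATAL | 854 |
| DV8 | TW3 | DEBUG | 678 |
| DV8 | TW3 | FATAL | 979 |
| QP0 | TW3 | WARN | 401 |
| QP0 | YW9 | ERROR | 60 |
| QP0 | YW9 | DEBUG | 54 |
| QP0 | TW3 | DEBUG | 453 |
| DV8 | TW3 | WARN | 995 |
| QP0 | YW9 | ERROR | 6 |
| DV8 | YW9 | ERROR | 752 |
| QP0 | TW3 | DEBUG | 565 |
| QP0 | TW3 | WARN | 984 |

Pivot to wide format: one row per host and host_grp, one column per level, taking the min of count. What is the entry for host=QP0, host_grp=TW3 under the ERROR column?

Rows with host=QP0, host_grp=TW3 and level=ERROR: count values are 635, 448, 545, 365, 918, 226.
min(635, 448, 545, 365, 918, 226) = 226.

226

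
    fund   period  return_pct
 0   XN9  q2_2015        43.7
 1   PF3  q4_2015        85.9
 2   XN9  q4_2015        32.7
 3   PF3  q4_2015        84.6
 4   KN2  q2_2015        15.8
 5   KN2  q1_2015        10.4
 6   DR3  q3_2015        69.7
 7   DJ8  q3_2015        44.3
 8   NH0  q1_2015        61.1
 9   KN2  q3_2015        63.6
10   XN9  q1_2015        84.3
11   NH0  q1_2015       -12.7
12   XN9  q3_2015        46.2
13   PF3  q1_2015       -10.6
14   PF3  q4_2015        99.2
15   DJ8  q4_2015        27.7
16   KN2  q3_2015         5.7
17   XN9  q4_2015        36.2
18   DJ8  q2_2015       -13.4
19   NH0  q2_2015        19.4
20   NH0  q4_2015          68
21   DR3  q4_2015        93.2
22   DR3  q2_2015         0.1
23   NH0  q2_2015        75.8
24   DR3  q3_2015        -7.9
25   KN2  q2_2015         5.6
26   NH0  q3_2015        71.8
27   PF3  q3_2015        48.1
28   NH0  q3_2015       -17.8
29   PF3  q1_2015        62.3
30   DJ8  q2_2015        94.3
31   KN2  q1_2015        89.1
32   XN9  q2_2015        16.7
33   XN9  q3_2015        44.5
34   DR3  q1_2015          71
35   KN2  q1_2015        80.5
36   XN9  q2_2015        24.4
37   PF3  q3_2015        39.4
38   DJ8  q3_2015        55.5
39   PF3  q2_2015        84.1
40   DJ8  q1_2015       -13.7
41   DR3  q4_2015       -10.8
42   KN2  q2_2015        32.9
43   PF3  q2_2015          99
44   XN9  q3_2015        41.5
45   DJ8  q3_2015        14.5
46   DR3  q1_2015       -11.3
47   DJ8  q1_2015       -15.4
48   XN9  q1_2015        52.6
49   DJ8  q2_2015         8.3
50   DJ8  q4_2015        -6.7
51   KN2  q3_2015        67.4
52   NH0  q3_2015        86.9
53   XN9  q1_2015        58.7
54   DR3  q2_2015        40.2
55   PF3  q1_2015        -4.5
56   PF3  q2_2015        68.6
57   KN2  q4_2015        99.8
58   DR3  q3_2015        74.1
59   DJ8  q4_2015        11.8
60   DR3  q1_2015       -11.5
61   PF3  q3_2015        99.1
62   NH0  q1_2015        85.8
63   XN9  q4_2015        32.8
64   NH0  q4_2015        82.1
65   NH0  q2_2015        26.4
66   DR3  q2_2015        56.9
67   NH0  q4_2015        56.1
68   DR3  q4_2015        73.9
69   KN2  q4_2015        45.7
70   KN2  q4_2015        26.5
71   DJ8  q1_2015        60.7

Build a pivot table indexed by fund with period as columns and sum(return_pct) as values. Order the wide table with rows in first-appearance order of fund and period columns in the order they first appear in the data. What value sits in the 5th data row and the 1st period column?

89.2

With rows in first-appearance order of fund, row 5 is fund=DJ8. period columns in first-appearance order: q2_2015, q4_2015, q1_2015, q3_2015; column 1 is q2_2015.
Long rows with fund=DJ8, period=q2_2015: -13.4 + 94.3 + 8.3 = 89.2.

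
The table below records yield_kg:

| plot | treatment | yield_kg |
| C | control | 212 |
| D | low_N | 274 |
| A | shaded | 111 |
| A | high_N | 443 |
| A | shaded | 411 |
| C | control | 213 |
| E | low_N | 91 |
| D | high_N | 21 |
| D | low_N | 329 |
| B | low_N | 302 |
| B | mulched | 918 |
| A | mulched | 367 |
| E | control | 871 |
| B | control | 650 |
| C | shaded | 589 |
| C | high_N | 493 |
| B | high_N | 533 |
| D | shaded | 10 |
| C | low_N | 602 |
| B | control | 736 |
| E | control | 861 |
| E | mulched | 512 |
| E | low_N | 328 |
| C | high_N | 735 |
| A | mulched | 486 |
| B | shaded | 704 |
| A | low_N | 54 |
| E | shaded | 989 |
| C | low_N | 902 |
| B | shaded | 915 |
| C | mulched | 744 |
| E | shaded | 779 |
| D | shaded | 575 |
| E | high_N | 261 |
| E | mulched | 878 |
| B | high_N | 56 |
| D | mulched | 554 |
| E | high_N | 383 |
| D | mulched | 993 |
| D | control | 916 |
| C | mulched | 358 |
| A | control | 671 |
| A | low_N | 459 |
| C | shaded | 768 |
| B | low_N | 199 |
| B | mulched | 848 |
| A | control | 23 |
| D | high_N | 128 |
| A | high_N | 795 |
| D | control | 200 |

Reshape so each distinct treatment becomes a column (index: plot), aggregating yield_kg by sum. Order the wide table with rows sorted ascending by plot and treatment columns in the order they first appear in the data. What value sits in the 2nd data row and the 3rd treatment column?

1619

With rows sorted ascending by plot, row 2 is plot=B. treatment columns in first-appearance order: control, low_N, shaded, high_N, mulched; column 3 is shaded.
Long rows with plot=B, treatment=shaded: 704 + 915 = 1619.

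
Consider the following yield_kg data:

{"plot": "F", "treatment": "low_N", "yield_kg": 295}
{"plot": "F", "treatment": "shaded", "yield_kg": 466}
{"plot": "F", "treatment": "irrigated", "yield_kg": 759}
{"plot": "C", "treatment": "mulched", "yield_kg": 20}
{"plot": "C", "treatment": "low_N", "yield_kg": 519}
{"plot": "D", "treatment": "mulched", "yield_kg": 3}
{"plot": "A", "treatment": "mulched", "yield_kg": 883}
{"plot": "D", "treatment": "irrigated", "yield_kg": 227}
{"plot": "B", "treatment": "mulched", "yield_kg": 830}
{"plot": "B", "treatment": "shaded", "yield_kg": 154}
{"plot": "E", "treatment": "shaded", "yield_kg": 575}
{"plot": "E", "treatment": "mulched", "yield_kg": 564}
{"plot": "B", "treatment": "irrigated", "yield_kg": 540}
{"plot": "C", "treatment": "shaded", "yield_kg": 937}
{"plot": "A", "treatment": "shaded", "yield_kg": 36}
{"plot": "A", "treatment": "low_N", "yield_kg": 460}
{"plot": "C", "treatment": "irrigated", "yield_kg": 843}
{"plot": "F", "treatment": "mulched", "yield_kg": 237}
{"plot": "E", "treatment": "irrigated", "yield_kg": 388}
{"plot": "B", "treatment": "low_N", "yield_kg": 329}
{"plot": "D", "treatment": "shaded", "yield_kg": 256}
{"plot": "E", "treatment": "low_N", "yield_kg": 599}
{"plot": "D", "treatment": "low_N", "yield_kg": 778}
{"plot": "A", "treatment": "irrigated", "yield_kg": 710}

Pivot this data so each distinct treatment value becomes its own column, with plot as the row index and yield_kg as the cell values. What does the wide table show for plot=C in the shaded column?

937

Wide layout: rows indexed by plot, columns are the 4 distinct treatment values (low_N, shaded, irrigated, mulched).
Cell (plot=C, treatment=shaded) draws from the long row where plot=C and treatment=shaded, which has yield_kg=937.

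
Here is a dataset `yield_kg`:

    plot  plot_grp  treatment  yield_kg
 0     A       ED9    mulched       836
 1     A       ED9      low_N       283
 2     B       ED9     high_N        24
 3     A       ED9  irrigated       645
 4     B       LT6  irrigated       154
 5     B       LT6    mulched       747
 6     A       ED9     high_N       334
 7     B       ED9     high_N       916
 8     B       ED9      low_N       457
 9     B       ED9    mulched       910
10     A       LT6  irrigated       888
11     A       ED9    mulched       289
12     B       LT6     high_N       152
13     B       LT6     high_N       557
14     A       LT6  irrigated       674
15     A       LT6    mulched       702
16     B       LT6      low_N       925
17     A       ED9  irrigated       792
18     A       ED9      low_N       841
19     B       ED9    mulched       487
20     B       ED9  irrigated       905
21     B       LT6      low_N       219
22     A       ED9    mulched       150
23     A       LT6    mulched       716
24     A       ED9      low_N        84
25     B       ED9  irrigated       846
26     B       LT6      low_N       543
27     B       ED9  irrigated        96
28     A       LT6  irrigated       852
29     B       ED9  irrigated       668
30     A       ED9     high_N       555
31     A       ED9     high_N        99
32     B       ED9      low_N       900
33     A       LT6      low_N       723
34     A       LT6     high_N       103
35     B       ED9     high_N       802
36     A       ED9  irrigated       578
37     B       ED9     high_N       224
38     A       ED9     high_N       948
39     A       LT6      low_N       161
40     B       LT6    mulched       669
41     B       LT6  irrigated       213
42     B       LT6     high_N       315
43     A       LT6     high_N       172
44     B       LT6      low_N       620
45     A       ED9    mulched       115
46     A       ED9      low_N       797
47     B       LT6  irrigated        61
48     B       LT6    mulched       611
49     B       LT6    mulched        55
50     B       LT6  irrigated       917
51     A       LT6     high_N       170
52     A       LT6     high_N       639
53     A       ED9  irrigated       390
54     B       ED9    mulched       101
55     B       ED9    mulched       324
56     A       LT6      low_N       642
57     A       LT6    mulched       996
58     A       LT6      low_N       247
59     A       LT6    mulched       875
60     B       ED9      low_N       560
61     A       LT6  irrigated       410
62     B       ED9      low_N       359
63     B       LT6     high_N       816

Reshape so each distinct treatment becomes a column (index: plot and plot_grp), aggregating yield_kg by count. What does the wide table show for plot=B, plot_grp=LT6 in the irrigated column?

Rows with plot=B, plot_grp=LT6 and treatment=irrigated: yield_kg values are 154, 213, 61, 917.
4 rows match — count = 4.

4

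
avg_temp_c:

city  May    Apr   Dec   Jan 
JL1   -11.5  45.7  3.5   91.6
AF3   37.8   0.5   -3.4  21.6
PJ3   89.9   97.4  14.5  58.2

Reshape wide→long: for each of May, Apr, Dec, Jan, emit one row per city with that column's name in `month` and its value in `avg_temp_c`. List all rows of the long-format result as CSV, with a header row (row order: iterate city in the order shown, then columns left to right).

Each (city, column) pair becomes one row: 3 × 4 = 12 rows.
For example, (JL1, May) → avg_temp_c=-11.5.

city,month,avg_temp_c
JL1,May,-11.5
JL1,Apr,45.7
JL1,Dec,3.5
JL1,Jan,91.6
AF3,May,37.8
AF3,Apr,0.5
AF3,Dec,-3.4
AF3,Jan,21.6
PJ3,May,89.9
PJ3,Apr,97.4
PJ3,Dec,14.5
PJ3,Jan,58.2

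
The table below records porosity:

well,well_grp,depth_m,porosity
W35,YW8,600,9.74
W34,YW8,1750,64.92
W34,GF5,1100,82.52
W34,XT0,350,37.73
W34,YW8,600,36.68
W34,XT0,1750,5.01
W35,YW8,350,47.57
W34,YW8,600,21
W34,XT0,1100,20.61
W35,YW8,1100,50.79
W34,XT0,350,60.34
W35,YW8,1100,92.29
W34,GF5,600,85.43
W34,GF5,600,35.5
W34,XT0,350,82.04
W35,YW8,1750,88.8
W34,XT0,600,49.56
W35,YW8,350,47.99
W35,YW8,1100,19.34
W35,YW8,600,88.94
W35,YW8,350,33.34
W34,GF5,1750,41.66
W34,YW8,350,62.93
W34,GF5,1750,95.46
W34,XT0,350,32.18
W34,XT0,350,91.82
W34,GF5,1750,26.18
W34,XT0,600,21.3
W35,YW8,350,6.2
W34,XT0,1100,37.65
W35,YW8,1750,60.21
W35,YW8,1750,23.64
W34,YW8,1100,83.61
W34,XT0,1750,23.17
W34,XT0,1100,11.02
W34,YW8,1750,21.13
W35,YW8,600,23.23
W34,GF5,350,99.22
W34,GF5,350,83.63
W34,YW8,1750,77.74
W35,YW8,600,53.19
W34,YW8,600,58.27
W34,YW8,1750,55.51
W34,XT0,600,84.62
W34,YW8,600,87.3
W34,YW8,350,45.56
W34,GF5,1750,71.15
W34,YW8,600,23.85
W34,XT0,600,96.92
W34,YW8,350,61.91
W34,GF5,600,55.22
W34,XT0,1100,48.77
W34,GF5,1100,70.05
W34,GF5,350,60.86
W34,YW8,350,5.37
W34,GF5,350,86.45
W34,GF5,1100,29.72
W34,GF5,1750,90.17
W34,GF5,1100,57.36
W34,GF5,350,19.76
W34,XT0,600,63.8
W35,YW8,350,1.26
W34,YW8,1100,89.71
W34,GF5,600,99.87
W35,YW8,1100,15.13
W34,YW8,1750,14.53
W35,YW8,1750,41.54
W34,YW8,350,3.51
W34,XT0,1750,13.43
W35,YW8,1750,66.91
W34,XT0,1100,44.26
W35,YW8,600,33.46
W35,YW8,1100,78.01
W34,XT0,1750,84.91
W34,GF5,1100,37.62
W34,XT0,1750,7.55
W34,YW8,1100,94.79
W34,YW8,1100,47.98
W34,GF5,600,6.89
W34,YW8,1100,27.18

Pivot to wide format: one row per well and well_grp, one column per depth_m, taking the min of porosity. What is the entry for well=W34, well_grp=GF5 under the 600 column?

6.89

Rows with well=W34, well_grp=GF5 and depth_m=600: porosity values are 85.43, 35.5, 55.22, 99.87, 6.89.
min(85.43, 35.5, 55.22, 99.87, 6.89) = 6.89.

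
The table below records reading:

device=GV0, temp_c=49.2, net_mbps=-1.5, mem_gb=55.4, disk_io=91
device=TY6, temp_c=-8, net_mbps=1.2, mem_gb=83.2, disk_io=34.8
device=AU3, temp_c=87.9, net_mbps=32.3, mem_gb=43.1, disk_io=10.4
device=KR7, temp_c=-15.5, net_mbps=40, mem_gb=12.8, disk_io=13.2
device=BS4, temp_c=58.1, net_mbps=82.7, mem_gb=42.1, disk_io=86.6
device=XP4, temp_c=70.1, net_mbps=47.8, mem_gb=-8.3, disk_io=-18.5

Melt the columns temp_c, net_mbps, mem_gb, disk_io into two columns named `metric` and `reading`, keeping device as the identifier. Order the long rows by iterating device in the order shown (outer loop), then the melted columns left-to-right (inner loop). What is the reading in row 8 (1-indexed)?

24 rows total (6 × 4). Row 8: index ⌊(8-1)/4⌋ = 1 into device → TY6; (8-1) mod 4 = 3 into the melted columns → disk_io.
So row 8 is (TY6, disk_io, 34.8); reading = 34.8.

34.8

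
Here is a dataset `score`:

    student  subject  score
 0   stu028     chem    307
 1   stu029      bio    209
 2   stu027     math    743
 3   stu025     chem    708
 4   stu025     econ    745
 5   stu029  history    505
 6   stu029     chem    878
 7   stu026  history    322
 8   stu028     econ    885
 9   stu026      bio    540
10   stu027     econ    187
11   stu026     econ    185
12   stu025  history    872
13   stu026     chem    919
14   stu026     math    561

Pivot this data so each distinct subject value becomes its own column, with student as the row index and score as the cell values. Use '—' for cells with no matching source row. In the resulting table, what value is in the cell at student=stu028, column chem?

307

The long row with student=stu028, subject=chem has score=307.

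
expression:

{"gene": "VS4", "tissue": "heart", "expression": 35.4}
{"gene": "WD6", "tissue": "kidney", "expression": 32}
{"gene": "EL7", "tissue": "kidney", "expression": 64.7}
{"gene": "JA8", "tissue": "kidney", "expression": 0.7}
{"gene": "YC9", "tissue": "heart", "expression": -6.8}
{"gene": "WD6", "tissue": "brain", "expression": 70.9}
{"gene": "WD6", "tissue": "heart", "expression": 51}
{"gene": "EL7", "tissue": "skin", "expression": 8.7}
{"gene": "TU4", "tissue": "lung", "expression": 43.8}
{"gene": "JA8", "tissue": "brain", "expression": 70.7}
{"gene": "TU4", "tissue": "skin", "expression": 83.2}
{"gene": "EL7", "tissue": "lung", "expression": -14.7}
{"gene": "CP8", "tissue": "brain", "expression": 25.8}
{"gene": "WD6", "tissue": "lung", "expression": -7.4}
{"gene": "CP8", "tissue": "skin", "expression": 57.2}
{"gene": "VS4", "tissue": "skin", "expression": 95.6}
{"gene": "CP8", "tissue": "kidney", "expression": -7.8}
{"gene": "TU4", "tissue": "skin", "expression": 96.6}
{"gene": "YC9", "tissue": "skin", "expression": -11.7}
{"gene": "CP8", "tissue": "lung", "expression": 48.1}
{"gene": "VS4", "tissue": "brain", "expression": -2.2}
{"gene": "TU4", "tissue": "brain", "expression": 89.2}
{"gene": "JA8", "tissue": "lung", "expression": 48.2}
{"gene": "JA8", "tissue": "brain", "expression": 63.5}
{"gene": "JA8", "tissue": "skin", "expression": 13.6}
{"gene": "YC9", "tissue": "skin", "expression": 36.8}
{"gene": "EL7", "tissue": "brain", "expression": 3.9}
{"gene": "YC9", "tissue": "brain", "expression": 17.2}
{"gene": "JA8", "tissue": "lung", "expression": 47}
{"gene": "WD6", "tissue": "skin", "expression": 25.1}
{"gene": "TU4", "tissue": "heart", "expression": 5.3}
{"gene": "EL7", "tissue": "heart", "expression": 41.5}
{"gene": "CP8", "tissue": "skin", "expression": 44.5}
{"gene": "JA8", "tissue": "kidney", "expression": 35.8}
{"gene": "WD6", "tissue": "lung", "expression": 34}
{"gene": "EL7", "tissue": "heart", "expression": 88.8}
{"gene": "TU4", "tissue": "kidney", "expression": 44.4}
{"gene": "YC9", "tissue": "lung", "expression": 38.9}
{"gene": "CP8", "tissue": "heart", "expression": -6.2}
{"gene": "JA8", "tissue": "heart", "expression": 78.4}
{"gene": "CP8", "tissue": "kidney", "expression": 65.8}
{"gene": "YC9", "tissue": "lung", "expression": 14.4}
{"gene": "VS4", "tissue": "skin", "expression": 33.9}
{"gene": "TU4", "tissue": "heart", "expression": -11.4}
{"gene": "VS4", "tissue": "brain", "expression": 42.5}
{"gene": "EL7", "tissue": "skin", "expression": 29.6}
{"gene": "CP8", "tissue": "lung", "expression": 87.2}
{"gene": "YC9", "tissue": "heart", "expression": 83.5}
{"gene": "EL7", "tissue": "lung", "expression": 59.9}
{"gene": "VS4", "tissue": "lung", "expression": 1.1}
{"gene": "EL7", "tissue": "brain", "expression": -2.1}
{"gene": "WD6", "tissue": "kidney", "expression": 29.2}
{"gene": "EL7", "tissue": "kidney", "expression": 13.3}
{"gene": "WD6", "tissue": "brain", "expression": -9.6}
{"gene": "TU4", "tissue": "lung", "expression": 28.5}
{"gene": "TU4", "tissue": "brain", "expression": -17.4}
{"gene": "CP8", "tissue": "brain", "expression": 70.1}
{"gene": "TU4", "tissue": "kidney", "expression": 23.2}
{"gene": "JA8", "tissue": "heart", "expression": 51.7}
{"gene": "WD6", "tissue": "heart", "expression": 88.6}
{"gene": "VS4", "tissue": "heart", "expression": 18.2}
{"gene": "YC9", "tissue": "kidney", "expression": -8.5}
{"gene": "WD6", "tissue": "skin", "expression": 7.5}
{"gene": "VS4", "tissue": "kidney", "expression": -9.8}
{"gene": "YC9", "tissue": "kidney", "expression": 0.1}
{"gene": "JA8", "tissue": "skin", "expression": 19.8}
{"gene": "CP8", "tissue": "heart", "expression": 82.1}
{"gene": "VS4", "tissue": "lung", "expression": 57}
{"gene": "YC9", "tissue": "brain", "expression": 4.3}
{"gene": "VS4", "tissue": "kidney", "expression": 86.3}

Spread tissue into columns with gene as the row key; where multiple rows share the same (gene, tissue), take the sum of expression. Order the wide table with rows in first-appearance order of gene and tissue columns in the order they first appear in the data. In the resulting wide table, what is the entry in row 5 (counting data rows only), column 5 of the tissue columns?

With rows in first-appearance order of gene, row 5 is gene=YC9. tissue columns in first-appearance order: heart, kidney, brain, skin, lung; column 5 is lung.
Long rows with gene=YC9, tissue=lung: 38.9 + 14.4 = 53.3.

53.3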